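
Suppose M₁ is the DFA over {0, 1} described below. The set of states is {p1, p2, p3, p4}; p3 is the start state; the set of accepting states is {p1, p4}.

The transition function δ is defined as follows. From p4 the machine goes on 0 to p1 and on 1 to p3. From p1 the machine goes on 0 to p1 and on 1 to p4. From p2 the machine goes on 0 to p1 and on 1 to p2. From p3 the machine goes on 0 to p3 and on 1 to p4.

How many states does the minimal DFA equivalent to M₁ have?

3

First remove the unreachable states {p2}; 3 states remain.
P0 = {p1,p4} | {p3}.
Split {p1,p4} by δ(·,1) → {p1} and {p4}.
Stable partition: {p1} | {p3} | {p4} — 3 equivalence classes.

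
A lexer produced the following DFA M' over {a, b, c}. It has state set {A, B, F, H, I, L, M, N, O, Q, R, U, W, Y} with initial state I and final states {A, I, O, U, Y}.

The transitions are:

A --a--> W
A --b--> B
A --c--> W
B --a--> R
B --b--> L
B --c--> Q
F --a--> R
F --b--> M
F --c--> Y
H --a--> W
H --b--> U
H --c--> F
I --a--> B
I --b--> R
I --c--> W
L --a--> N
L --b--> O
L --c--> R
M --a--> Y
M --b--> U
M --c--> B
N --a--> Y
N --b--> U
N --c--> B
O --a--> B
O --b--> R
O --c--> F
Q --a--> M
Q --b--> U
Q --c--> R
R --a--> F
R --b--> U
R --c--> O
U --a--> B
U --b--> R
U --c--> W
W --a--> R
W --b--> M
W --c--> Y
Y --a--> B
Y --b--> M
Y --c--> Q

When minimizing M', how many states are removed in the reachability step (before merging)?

Starting at I and following transitions, the reachable set is {B, F, I, L, M, N, O, Q, R, U, W, Y}. That leaves A, H unreachable — 2 in total.

2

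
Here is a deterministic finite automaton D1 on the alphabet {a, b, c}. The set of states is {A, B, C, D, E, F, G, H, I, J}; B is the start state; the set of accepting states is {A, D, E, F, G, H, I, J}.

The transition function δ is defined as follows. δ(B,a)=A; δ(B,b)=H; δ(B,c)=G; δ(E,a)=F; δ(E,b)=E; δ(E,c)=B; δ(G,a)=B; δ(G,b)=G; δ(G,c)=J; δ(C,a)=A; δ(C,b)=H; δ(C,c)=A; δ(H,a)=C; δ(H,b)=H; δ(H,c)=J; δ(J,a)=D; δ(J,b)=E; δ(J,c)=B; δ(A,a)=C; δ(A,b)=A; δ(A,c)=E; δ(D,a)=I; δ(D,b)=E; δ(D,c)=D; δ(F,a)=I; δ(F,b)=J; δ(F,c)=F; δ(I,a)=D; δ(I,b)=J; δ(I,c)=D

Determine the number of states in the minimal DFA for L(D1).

All states are reachable from the start state.
Initial partition by acceptance: {A,D,E,F,G,H,I,J} | {B,C}.
Refine {A,D,E,F,G,H,I,J} on symbol a: members go to different blocks, giving {D,E,F,I,J} and {A,G,H}.
On input c, block {D,E,F,I,J} splits into {D,F,I} and {E,J}.
The partition is now stable with 4 blocks: {D,F,I} | {B,C} | {A,G,H} | {E,J}.

4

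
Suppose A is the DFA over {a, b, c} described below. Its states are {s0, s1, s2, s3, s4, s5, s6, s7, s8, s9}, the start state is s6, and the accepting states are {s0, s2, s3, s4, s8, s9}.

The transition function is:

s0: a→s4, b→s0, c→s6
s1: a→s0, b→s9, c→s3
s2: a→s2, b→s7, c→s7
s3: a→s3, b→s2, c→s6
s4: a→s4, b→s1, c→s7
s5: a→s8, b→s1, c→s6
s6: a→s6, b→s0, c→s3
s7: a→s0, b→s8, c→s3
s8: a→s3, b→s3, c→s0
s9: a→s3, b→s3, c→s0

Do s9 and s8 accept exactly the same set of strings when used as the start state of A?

Yes

Reachable states from the start: {s0,s1,s2,s3,s4,s6,s7,s8,s9}. Unreachable: {s5} — drop them.
Initial partition by acceptance: {s0,s2,s3,s4,s8,s9} | {s1,s6,s7}.
Refine {s0,s2,s3,s4,s8,s9} on symbol b: members go to different blocks, giving {s0,s3,s8,s9} and {s2,s4}.
Split {s0,s3,s8,s9} by δ(·,a) → {s3,s8,s9} and {s0}.
Refine {s3,s8,s9} on symbol b: members go to different blocks, giving {s8,s9} and {s3}.
On input a, block {s1,s6,s7} splits into {s1,s7} and {s6}.
The partition is now stable with 6 blocks: {s8,s9} | {s1,s7} | {s2,s4} | {s0} | {s3} | {s6}.
s9 and s8 lie in the same block of the stable partition, so they are equivalent — no string distinguishes them.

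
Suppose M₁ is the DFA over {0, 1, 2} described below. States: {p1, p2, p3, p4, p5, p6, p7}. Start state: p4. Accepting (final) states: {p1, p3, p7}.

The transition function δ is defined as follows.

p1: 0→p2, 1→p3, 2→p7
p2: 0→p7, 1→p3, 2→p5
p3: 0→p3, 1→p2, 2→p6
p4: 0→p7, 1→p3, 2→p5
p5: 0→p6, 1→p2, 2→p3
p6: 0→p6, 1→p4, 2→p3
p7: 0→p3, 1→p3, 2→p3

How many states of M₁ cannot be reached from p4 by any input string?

1

No path from p4 leads to p1; the other 6 states are all reachable.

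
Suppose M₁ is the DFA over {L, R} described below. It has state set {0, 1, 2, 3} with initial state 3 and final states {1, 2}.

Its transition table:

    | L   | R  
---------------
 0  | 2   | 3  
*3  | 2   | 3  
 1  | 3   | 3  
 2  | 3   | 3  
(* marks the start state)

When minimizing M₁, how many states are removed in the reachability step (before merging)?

Starting at 3 and following transitions, the reachable set is {2, 3}. That leaves 0, 1 unreachable — 2 in total.

2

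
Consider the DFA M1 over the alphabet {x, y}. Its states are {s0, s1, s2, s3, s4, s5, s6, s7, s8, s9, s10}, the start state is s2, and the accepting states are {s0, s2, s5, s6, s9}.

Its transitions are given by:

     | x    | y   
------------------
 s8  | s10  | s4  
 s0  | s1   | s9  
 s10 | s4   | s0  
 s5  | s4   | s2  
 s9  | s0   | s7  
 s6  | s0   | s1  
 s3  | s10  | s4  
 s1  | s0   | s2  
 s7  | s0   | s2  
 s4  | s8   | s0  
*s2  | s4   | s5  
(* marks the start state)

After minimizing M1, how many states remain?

States {s3,s6} cannot be reached from the start state, so discard them.
Start with accepting vs non-accepting: {s0,s2,s5,s9} | {s1,s4,s7,s8,s10}.
Split {s0,s2,s5,s9} by δ(·,x) → {s0,s2,s5} and {s9}.
Refine {s0,s2,s5} on symbol y: members go to different blocks, giving {s2,s5} and {s0}.
Split {s1,s4,s7,s8,s10} by δ(·,x) → {s4,s8,s10} and {s1,s7}.
Split {s4,s8,s10} by δ(·,y) → {s4,s10} and {s8}.
On input x, block {s4,s10} splits into {s4} and {s10}.
Stable partition: {s2,s5} | {s4} | {s9} | {s0} | {s1,s7} | {s8} | {s10} — 7 equivalence classes.

7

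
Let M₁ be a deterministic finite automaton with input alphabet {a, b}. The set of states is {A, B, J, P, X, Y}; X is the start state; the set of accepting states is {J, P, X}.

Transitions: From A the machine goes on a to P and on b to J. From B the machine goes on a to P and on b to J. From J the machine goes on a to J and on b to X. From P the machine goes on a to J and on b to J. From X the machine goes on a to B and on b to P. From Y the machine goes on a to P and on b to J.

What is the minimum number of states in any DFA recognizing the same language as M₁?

4

States {A,Y} cannot be reached from the start state, so discard them.
Initial partition by acceptance: {J,P,X} | {B}.
Split {J,P,X} by δ(·,a) → {J,P} and {X}.
Refine {J,P} on symbol b: members go to different blocks, giving {P} and {J}.
The partition is now stable with 4 blocks: {P} | {B} | {X} | {J}.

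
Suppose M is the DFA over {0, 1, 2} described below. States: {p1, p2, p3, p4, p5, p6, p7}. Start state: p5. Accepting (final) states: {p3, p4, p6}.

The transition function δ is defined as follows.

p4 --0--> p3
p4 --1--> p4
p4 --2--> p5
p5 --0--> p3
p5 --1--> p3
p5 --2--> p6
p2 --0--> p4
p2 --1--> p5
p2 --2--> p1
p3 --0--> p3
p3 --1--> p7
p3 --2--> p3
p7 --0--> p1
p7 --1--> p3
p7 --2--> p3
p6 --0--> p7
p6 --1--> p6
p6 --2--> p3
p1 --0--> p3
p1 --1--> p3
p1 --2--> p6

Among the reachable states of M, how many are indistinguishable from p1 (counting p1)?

2

Reachable states from the start: {p1,p3,p5,p6,p7}. Unreachable: {p2,p4} — drop them.
Initial partition by acceptance: {p3,p6} | {p1,p5,p7}.
Refine {p3,p6} on symbol 0: members go to different blocks, giving {p3} and {p6}.
On input 0, block {p1,p5,p7} splits into {p1,p5} and {p7}.
No further refinement is possible. Final partition (4 blocks): {p3} | {p1,p5} | {p6} | {p7}.
The equivalence class containing p1 is {p1,p5}, of size 2.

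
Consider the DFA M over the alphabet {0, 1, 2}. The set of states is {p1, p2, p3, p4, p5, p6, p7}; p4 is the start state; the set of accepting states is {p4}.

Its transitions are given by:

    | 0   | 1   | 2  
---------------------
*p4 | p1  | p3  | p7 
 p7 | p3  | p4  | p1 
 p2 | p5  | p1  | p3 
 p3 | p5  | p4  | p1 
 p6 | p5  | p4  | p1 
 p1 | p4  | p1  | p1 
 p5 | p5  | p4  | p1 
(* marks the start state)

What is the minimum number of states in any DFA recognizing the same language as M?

Reachable states from the start: {p1,p3,p4,p5,p7}. Unreachable: {p2,p6} — drop them.
P0 = {p4} | {p1,p3,p5,p7}.
On input 0, block {p1,p3,p5,p7} splits into {p3,p5,p7} and {p1}.
Stable partition: {p4} | {p3,p5,p7} | {p1} — 3 equivalence classes.

3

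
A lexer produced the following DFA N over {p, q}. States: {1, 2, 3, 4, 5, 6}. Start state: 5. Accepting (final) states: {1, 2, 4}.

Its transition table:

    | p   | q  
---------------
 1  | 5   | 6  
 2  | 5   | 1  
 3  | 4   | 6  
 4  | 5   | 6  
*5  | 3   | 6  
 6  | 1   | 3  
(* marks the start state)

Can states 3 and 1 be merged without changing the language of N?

Reachable states from the start: {1,3,4,5,6}. Unreachable: {2} — drop them.
Start with accepting vs non-accepting: {1,4} | {3,5,6}.
Refine {3,5,6} on symbol p: members go to different blocks, giving {3,6} and {5}.
Stable partition: {1,4} | {3,6} | {5} — 3 equivalence classes.
3 and 1 end up in different blocks, so they are distinguishable. For instance, the string 'ε' is accepted from only 1.

No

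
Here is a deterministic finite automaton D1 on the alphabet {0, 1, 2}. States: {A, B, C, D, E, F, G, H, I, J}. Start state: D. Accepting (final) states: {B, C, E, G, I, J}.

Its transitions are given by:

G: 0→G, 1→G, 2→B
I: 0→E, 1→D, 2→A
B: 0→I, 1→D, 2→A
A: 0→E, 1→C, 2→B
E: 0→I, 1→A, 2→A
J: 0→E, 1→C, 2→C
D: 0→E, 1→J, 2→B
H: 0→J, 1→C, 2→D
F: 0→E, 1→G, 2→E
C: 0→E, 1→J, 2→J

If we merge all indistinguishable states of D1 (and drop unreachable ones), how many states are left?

First remove the unreachable states {F,G,H}; 7 states remain.
Start with accepting vs non-accepting: {B,C,E,I,J} | {A,D}.
Refine {B,C,E,I,J} on symbol 1: members go to different blocks, giving {B,E,I} and {C,J}.
Stable partition: {B,E,I} | {A,D} | {C,J} — 3 equivalence classes.

3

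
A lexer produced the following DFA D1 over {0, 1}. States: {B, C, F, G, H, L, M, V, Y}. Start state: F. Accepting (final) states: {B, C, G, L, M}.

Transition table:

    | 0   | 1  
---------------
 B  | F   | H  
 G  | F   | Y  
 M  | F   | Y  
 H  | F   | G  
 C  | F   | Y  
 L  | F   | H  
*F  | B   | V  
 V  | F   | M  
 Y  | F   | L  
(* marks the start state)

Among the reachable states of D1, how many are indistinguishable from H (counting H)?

Reachable states from the start: {B,F,G,H,L,M,V,Y}. Unreachable: {C} — drop them.
Initial partition by acceptance: {B,G,L,M} | {F,H,V,Y}.
On input 0, block {F,H,V,Y} splits into {H,V,Y} and {F}.
Stable partition: {B,G,L,M} | {H,V,Y} | {F} — 3 equivalence classes.
The equivalence class containing H is {H,V,Y}, of size 3.

3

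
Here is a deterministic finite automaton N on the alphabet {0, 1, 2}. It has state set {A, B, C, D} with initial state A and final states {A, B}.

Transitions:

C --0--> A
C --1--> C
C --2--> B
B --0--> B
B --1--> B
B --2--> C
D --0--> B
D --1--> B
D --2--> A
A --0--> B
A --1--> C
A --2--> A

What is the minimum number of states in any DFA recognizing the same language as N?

3

States {D} cannot be reached from the start state, so discard them.
Initial partition by acceptance: {A,B} | {C}.
Refine {A,B} on symbol 1: members go to different blocks, giving {A} and {B}.
The partition is now stable with 3 blocks: {A} | {C} | {B}.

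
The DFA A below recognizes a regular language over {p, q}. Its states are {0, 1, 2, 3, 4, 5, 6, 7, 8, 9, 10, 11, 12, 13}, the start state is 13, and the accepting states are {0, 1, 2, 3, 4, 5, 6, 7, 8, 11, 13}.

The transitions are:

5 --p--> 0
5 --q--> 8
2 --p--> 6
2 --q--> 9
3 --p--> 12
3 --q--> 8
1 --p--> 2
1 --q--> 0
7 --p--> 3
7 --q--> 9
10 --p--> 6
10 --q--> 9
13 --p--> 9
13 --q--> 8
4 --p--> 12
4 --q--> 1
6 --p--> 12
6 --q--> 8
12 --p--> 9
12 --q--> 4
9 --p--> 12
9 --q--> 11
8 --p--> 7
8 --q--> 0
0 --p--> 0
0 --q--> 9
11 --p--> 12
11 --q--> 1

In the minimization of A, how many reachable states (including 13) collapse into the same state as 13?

States {5,10} cannot be reached from the start state, so discard them.
Start with accepting vs non-accepting: {0,1,2,3,4,6,7,8,11,13} | {9,12}.
Split {0,1,2,3,4,6,7,8,11,13} by δ(·,p) → {0,1,2,7,8} and {3,4,6,11,13}.
On input p, block {0,1,2,7,8} splits into {0,1,8} and {2,7}.
Split {0,1,8} by δ(·,p) → {1,8} and {0}.
The partition is now stable with 5 blocks: {1,8} | {9,12} | {3,4,6,11,13} | {2,7} | {0}.
State 13 belongs to the block {3,4,6,11,13}, which has 5 states.

5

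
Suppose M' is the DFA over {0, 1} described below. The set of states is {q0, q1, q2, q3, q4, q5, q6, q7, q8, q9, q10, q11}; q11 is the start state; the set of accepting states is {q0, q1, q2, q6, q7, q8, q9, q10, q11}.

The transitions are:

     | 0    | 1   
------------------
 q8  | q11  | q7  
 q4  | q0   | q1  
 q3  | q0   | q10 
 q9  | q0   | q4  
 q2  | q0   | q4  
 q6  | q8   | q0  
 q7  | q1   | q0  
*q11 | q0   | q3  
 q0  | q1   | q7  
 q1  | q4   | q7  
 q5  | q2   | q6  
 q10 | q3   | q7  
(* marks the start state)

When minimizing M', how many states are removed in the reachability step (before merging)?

5

BFS from q11 reaches {q0, q1, q3, q4, q7, q10, q11}; the 5 state(s) q2, q5, q6, q8, q9 are never visited.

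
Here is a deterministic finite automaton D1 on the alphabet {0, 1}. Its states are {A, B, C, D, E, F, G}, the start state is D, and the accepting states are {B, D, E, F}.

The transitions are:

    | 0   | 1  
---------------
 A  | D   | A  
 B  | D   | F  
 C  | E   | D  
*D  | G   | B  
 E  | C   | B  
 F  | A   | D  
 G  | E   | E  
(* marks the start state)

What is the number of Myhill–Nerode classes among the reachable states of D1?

5

Every state is reachable, so we keep all 7.
P0 = {B,D,E,F} | {A,C,G}.
Split {B,D,E,F} by δ(·,0) → {D,E,F} and {B}.
Refine {D,E,F} on symbol 1: members go to different blocks, giving {D,E} and {F}.
Split {A,C,G} by δ(·,1) → {C,G} and {A}.
The partition is now stable with 5 blocks: {D,E} | {C,G} | {B} | {F} | {A}.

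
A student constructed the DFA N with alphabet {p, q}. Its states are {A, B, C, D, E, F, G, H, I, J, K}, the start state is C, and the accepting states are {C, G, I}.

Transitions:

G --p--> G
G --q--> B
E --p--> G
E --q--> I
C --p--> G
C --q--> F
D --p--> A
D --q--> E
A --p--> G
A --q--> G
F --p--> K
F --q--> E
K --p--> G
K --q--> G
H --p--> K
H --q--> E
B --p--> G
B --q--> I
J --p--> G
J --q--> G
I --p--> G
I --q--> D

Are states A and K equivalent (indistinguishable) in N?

States {H,J} cannot be reached from the start state, so discard them.
Initial partition by acceptance: {C,G,I} | {A,B,D,E,F,K}.
On input p, block {A,B,D,E,F,K} splits into {A,B,E,K} and {D,F}.
On input q, block {C,G,I} splits into {C,I} and {G}.
Refine {A,B,E,K} on symbol q: members go to different blocks, giving {A,K} and {B,E}.
The partition is now stable with 5 blocks: {C,I} | {A,K} | {D,F} | {G} | {B,E}.
A and K lie in the same block of the stable partition, so they are equivalent — no string distinguishes them.

Yes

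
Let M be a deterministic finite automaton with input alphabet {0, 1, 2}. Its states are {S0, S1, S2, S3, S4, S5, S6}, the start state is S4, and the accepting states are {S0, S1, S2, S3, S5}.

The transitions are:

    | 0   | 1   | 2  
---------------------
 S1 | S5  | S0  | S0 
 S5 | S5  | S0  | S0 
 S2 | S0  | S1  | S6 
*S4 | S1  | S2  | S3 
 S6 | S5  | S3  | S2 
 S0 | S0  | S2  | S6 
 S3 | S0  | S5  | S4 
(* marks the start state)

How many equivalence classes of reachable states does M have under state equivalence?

All states are reachable from the start state.
Start with accepting vs non-accepting: {S0,S1,S2,S3,S5} | {S4,S6}.
Split {S0,S1,S2,S3,S5} by δ(·,2) → {S0,S2,S3} and {S1,S5}.
Split {S0,S2,S3} by δ(·,1) → {S2,S3} and {S0}.
Stable partition: {S2,S3} | {S4,S6} | {S1,S5} | {S0} — 4 equivalence classes.

4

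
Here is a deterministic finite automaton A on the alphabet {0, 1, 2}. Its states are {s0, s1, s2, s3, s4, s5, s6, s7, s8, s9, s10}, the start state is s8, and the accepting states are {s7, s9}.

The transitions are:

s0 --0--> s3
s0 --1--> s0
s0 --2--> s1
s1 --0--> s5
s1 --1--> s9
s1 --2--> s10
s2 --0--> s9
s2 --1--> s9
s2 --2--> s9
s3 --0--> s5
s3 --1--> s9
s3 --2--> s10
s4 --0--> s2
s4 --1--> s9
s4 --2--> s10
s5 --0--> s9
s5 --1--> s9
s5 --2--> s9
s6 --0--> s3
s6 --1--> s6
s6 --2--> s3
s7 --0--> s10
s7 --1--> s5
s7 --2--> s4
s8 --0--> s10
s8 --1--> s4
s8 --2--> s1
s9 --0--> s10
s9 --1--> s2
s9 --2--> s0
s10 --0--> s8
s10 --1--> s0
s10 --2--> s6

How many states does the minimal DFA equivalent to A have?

6

Reachable states from the start: {s0,s1,s2,s3,s4,s5,s6,s8,s9,s10}. Unreachable: {s7} — drop them.
P0 = {s9} | {s0,s1,s2,s3,s4,s5,s6,s8,s10}.
On input 0, block {s0,s1,s2,s3,s4,s5,s6,s8,s10} splits into {s0,s1,s3,s4,s6,s8,s10} and {s2,s5}.
On input 0, block {s0,s1,s3,s4,s6,s8,s10} splits into {s0,s6,s8,s10} and {s1,s3,s4}.
Split {s0,s6,s8,s10} by δ(·,0) → {s0,s6} and {s8,s10}.
Split {s8,s10} by δ(·,1) → {s8} and {s10}.
Stable partition: {s9} | {s0,s6} | {s2,s5} | {s1,s3,s4} | {s8} | {s10} — 6 equivalence classes.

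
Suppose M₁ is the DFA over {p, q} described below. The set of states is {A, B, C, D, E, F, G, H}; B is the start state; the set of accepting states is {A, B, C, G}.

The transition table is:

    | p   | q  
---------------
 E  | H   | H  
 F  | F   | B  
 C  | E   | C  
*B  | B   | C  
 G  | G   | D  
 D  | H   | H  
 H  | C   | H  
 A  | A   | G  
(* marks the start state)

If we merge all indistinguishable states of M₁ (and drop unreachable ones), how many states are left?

Reachable states from the start: {B,C,E,H}. Unreachable: {A,D,F,G} — drop them.
P0 = {B,C} | {E,H}.
Split {B,C} by δ(·,p) → {B} and {C}.
Split {E,H} by δ(·,p) → {E} and {H}.
Stable partition: {B} | {E} | {C} | {H} — 4 equivalence classes.

4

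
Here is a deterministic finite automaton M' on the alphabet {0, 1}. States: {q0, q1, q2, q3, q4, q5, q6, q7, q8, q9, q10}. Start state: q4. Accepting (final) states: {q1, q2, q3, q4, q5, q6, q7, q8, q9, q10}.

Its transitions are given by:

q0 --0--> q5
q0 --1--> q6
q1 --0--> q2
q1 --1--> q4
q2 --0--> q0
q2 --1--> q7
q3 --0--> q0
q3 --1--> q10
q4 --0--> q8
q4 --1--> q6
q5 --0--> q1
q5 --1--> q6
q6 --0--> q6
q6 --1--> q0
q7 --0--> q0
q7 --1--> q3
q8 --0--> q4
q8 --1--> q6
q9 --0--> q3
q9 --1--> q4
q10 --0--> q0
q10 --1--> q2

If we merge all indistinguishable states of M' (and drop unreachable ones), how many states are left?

Reachable states from the start: {q0,q1,q2,q3,q4,q5,q6,q7,q8,q10}. Unreachable: {q9} — drop them.
Start with accepting vs non-accepting: {q1,q2,q3,q4,q5,q6,q7,q8,q10} | {q0}.
Refine {q1,q2,q3,q4,q5,q6,q7,q8,q10} on symbol 0: members go to different blocks, giving {q1,q4,q5,q6,q8} and {q2,q3,q7,q10}.
Split {q1,q4,q5,q6,q8} by δ(·,0) → {q4,q5,q6,q8} and {q1}.
Refine {q4,q5,q6,q8} on symbol 0: members go to different blocks, giving {q4,q6,q8} and {q5}.
Refine {q4,q6,q8} on symbol 1: members go to different blocks, giving {q4,q8} and {q6}.
Stable partition: {q4,q8} | {q0} | {q2,q3,q7,q10} | {q1} | {q5} | {q6} — 6 equivalence classes.

6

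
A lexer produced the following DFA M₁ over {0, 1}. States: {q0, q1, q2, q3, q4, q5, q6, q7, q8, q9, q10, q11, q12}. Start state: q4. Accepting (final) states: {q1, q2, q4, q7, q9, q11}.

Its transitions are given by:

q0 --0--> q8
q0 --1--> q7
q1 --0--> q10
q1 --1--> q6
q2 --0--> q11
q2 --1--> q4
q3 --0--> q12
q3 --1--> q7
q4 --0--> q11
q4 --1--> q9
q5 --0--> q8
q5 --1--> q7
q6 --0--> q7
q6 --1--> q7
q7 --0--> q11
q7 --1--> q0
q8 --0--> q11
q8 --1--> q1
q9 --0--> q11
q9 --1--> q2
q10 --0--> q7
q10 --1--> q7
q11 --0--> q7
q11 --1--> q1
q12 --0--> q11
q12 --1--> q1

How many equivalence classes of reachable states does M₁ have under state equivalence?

States {q3,q5,q12} cannot be reached from the start state, so discard them.
Initial partition by acceptance: {q1,q2,q4,q7,q9,q11} | {q0,q6,q8,q10}.
Refine {q1,q2,q4,q7,q9,q11} on symbol 0: members go to different blocks, giving {q2,q4,q7,q9,q11} and {q1}.
Split {q2,q4,q7,q9,q11} by δ(·,1) → {q2,q4,q9} and {q7} and {q11}.
On input 0, block {q0,q6,q8,q10} splits into {q6,q10} and {q0} and {q8}.
No further refinement is possible. Final partition (7 blocks): {q2,q4,q9} | {q6,q10} | {q1} | {q7} | {q11} | {q0} | {q8}.

7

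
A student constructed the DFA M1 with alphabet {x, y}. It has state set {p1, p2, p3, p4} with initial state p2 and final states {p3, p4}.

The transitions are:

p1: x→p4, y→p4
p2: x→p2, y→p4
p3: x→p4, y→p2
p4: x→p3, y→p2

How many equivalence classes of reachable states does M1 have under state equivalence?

2

First remove the unreachable states {p1}; 3 states remain.
Start with accepting vs non-accepting: {p3,p4} | {p2}.
Stable partition: {p3,p4} | {p2} — 2 equivalence classes.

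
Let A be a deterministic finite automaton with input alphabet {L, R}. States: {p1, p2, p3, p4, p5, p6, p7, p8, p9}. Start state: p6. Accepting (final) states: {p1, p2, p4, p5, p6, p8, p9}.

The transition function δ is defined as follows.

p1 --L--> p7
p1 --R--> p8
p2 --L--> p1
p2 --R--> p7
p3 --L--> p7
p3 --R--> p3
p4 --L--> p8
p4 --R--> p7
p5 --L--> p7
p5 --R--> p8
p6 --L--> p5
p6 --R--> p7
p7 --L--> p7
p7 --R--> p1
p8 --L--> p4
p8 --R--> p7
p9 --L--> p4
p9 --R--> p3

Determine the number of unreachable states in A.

3

BFS from p6 reaches {p1, p4, p5, p6, p7, p8}; the 3 state(s) p2, p3, p9 are never visited.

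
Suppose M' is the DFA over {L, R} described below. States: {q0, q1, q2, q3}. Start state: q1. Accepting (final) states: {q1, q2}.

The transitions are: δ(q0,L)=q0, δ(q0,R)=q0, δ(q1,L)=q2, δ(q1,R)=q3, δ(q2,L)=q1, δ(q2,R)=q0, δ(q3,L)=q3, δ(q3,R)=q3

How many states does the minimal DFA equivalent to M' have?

Start with accepting vs non-accepting: {q1,q2} | {q0,q3}.
Stable partition: {q1,q2} | {q0,q3} — 2 equivalence classes.

2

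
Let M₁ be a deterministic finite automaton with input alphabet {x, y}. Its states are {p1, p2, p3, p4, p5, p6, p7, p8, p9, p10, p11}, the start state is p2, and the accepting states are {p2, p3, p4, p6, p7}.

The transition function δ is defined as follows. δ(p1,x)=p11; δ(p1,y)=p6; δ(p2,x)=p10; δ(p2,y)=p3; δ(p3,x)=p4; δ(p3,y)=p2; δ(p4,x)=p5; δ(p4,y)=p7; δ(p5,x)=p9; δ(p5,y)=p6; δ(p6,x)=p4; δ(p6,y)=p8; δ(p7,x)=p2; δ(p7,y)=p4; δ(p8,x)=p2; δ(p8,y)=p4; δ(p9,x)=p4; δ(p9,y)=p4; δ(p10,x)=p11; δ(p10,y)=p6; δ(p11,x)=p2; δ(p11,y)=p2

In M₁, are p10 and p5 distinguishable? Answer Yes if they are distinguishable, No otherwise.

First remove the unreachable states {p1}; 10 states remain.
P0 = {p2,p3,p4,p6,p7} | {p5,p8,p9,p10,p11}.
On input x, block {p2,p3,p4,p6,p7} splits into {p3,p6,p7} and {p2,p4}.
Refine {p3,p6,p7} on symbol y: members go to different blocks, giving {p3,p7} and {p6}.
Split {p5,p8,p9,p10,p11} by δ(·,x) → {p8,p9,p11} and {p5,p10}.
Stable partition: {p3,p7} | {p8,p9,p11} | {p2,p4} | {p6} | {p5,p10} — 5 equivalence classes.
p10 and p5 lie in the same block of the stable partition, so they are equivalent — no string distinguishes them.

No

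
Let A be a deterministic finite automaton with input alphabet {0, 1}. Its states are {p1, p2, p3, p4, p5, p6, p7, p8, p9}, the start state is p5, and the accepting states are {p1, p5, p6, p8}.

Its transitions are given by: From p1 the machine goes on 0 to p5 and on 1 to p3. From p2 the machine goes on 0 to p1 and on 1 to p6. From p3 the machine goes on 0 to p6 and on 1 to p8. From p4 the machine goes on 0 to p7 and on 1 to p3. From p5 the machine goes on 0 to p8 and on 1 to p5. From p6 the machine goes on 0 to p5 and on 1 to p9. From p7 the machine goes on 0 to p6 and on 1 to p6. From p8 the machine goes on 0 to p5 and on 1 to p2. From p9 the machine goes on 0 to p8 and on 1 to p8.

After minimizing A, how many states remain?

States {p4,p7} cannot be reached from the start state, so discard them.
Initial partition by acceptance: {p1,p5,p6,p8} | {p2,p3,p9}.
Split {p1,p5,p6,p8} by δ(·,1) → {p1,p6,p8} and {p5}.
No further refinement is possible. Final partition (3 blocks): {p1,p6,p8} | {p2,p3,p9} | {p5}.

3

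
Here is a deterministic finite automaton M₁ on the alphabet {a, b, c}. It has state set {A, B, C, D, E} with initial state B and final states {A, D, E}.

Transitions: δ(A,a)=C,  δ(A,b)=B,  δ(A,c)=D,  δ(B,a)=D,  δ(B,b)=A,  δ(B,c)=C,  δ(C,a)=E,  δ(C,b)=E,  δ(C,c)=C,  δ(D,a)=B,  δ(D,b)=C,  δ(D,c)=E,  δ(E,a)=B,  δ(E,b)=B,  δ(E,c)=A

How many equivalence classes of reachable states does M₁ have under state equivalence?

2

Start with accepting vs non-accepting: {A,D,E} | {B,C}.
The partition is now stable with 2 blocks: {A,D,E} | {B,C}.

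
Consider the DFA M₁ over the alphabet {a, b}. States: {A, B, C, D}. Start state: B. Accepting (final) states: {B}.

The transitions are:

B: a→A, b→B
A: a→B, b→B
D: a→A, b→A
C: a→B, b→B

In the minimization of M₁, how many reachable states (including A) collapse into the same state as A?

Reachable states from the start: {A,B}. Unreachable: {C,D} — drop them.
Start with accepting vs non-accepting: {B} | {A}.
No further refinement is possible. Final partition (2 blocks): {B} | {A}.
The equivalence class containing A is {A}, of size 1.

1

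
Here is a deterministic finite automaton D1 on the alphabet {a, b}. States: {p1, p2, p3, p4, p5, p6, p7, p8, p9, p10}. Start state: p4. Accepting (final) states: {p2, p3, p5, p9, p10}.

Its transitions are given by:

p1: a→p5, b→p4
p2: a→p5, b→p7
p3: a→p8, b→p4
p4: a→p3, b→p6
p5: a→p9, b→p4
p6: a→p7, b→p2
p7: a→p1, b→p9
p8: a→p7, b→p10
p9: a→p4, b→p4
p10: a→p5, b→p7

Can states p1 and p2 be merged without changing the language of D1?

No

All states are reachable from the start state.
Start with accepting vs non-accepting: {p2,p3,p5,p9,p10} | {p1,p4,p6,p7,p8}.
On input a, block {p2,p3,p5,p9,p10} splits into {p2,p5,p10} and {p3,p9}.
Split {p2,p5,p10} by δ(·,a) → {p2,p10} and {p5}.
On input a, block {p1,p4,p6,p7,p8} splits into {p6,p7,p8} and {p1} and {p4}.
Split {p6,p7,p8} by δ(·,a) → {p6,p8} and {p7}.
Refine {p3,p9} on symbol a: members go to different blocks, giving {p3} and {p9}.
Stable partition: {p2,p10} | {p6,p8} | {p3} | {p5} | {p1} | {p4} | {p7} | {p9} — 8 equivalence classes.
p1 and p2 end up in different blocks, so they are distinguishable. For instance, the string 'ε' is accepted from only p2.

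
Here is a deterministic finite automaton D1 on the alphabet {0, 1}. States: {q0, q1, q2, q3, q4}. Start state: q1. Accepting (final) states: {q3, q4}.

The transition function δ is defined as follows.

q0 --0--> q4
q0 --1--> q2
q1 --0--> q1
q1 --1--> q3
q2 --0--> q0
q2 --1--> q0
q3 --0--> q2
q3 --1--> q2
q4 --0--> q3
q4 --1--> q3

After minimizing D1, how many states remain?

5

Every state is reachable, so we keep all 5.
Initial partition by acceptance: {q3,q4} | {q0,q1,q2}.
On input 0, block {q3,q4} splits into {q3} and {q4}.
Refine {q0,q1,q2} on symbol 0: members go to different blocks, giving {q1,q2} and {q0}.
Refine {q1,q2} on symbol 0: members go to different blocks, giving {q1} and {q2}.
The partition is now stable with 5 blocks: {q3} | {q1} | {q4} | {q0} | {q2}.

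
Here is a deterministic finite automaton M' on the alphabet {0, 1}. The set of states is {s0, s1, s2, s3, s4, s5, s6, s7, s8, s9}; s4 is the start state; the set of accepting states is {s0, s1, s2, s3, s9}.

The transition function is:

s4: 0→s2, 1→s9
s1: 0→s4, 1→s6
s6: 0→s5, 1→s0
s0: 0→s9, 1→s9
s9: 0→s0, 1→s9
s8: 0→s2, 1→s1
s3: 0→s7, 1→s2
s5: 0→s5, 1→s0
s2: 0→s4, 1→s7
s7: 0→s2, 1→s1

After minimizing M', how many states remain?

6

States {s3,s8} cannot be reached from the start state, so discard them.
Initial partition by acceptance: {s0,s1,s2,s9} | {s4,s5,s6,s7}.
Split {s0,s1,s2,s9} by δ(·,0) → {s0,s9} and {s1,s2}.
Split {s4,s5,s6,s7} by δ(·,0) → {s4,s7} and {s5,s6}.
Split {s4,s7} by δ(·,1) → {s4} and {s7}.
On input 1, block {s1,s2} splits into {s1} and {s2}.
The partition is now stable with 6 blocks: {s0,s9} | {s4} | {s1} | {s5,s6} | {s7} | {s2}.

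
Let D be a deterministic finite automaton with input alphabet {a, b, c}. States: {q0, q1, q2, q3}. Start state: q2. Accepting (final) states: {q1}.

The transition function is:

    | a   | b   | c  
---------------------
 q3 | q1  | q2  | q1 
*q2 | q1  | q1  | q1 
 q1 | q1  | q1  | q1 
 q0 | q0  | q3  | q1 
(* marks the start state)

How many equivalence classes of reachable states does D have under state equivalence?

2

First remove the unreachable states {q0,q3}; 2 states remain.
Initial partition by acceptance: {q1} | {q2}.
Stable partition: {q1} | {q2} — 2 equivalence classes.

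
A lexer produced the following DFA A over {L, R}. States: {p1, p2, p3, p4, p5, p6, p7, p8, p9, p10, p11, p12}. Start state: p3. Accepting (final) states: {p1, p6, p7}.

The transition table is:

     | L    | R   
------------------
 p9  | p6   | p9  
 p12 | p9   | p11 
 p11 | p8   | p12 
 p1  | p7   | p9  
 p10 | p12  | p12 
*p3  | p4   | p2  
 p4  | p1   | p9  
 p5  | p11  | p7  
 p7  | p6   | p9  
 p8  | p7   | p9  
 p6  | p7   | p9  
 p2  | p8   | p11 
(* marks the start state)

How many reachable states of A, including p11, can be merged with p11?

Reachable states from the start: {p1,p2,p3,p4,p6,p7,p8,p9,p11,p12}. Unreachable: {p5,p10} — drop them.
Start with accepting vs non-accepting: {p1,p6,p7} | {p2,p3,p4,p8,p9,p11,p12}.
On input L, block {p2,p3,p4,p8,p9,p11,p12} splits into {p2,p3,p11,p12} and {p4,p8,p9}.
The partition is now stable with 3 blocks: {p1,p6,p7} | {p2,p3,p11,p12} | {p4,p8,p9}.
State p11 belongs to the block {p2,p3,p11,p12}, which has 4 states.

4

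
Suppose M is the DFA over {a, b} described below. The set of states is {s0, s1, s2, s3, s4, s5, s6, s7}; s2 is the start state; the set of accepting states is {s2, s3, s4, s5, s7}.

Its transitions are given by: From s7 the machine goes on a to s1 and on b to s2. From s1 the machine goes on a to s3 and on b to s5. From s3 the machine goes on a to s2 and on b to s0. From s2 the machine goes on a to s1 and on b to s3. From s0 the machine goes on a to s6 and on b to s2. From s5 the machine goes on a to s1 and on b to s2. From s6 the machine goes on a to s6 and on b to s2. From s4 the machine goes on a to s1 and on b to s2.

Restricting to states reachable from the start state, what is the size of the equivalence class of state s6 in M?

First remove the unreachable states {s4,s7}; 6 states remain.
Initial partition by acceptance: {s2,s3,s5} | {s0,s1,s6}.
Refine {s2,s3,s5} on symbol a: members go to different blocks, giving {s2,s5} and {s3}.
On input b, block {s2,s5} splits into {s2} and {s5}.
Refine {s0,s1,s6} on symbol a: members go to different blocks, giving {s0,s6} and {s1}.
No further refinement is possible. Final partition (5 blocks): {s2} | {s0,s6} | {s3} | {s5} | {s1}.
The equivalence class containing s6 is {s0,s6}, of size 2.

2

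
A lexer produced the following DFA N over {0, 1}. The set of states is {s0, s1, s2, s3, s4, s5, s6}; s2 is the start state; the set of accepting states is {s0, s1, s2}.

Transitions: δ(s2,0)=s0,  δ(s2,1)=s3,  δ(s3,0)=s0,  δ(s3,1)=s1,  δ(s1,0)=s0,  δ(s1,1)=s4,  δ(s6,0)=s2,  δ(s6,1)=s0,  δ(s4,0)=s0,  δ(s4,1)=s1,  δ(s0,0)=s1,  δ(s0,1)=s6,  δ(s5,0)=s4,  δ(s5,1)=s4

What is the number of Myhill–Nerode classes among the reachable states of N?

2

States {s5} cannot be reached from the start state, so discard them.
P0 = {s0,s1,s2} | {s3,s4,s6}.
No further refinement is possible. Final partition (2 blocks): {s0,s1,s2} | {s3,s4,s6}.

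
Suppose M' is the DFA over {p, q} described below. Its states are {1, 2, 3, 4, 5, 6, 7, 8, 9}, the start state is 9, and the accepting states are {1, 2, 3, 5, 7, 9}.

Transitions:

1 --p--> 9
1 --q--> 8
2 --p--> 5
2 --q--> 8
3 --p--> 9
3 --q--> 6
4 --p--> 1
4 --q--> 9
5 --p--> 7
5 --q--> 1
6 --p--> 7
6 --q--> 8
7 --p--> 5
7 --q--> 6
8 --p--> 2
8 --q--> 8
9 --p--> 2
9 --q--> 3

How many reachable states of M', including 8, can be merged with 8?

Reachable states from the start: {1,2,3,5,6,7,8,9}. Unreachable: {4} — drop them.
Start with accepting vs non-accepting: {1,2,3,5,7,9} | {6,8}.
Refine {1,2,3,5,7,9} on symbol q: members go to different blocks, giving {1,2,3,7} and {5,9}.
No further refinement is possible. Final partition (3 blocks): {1,2,3,7} | {6,8} | {5,9}.
The equivalence class containing 8 is {6,8}, of size 2.

2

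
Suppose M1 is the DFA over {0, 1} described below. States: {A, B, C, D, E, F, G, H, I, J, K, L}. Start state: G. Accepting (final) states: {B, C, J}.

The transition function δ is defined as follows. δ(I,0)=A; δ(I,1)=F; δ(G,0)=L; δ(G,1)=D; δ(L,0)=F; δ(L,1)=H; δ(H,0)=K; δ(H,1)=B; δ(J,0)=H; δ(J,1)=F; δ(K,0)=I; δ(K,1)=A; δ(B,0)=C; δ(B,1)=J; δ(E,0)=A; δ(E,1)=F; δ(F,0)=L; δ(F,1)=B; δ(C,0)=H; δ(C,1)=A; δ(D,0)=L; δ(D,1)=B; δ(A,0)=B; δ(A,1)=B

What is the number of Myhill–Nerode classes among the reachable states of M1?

10

States {E} cannot be reached from the start state, so discard them.
Initial partition by acceptance: {B,C,J} | {A,D,F,G,H,I,K,L}.
Refine {B,C,J} on symbol 0: members go to different blocks, giving {C,J} and {B}.
Split {A,D,F,G,H,I,K,L} by δ(·,0) → {D,F,G,H,I,K,L} and {A}.
Refine {C,J} on symbol 1: members go to different blocks, giving {C} and {J}.
Split {D,F,G,H,I,K,L} by δ(·,0) → {D,F,G,H,K,L} and {I}.
Split {D,F,G,H,K,L} by δ(·,0) → {D,F,G,H,L} and {K}.
Refine {D,F,G,H,L} on symbol 0: members go to different blocks, giving {D,F,G,L} and {H}.
Refine {D,F,G,L} on symbol 1: members go to different blocks, giving {D,F} and {G} and {L}.
The partition is now stable with 10 blocks: {C} | {D,F} | {B} | {A} | {J} | {I} | {K} | {H} | {G} | {L}.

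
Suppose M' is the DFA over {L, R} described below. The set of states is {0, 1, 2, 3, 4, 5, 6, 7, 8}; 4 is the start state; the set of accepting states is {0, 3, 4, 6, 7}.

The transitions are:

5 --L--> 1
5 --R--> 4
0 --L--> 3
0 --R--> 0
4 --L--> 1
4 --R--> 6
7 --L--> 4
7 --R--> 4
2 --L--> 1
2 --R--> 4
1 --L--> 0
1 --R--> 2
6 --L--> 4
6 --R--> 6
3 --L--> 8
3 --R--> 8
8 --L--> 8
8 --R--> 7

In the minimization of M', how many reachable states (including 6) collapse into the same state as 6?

1

States {5} cannot be reached from the start state, so discard them.
Start with accepting vs non-accepting: {0,3,4,6,7} | {1,2,8}.
On input L, block {0,3,4,6,7} splits into {0,6,7} and {3,4}.
Split {0,6,7} by δ(·,R) → {0,6} and {7}.
On input L, block {1,2,8} splits into {2,8} and {1}.
Refine {2,8} on symbol L: members go to different blocks, giving {2} and {8}.
Split {3,4} by δ(·,L) → {3} and {4}.
Split {0,6} by δ(·,L) → {0} and {6}.
Stable partition: {0} | {2} | {3} | {7} | {1} | {8} | {4} | {6} — 8 equivalence classes.
State 6 belongs to the block {6}, which has 1 states.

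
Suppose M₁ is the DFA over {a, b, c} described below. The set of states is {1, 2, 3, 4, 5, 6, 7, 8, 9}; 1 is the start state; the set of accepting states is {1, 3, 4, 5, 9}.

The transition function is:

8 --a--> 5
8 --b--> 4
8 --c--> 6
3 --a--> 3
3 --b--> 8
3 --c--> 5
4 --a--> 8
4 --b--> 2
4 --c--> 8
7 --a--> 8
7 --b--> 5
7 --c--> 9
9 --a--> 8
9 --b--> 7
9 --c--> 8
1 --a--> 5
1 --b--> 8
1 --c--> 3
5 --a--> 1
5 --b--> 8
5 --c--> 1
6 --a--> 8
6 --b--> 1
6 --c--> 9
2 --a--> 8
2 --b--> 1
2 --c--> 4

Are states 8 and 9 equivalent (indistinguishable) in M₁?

No

Every state is reachable, so we keep all 9.
Initial partition by acceptance: {1,3,4,5,9} | {2,6,7,8}.
On input a, block {1,3,4,5,9} splits into {1,3,5} and {4,9}.
Refine {2,6,7,8} on symbol a: members go to different blocks, giving {2,6,7} and {8}.
Stable partition: {1,3,5} | {2,6,7} | {4,9} | {8} — 4 equivalence classes.
8 and 9 end up in different blocks, so they are distinguishable. For instance, the string 'ε' is accepted from only 9.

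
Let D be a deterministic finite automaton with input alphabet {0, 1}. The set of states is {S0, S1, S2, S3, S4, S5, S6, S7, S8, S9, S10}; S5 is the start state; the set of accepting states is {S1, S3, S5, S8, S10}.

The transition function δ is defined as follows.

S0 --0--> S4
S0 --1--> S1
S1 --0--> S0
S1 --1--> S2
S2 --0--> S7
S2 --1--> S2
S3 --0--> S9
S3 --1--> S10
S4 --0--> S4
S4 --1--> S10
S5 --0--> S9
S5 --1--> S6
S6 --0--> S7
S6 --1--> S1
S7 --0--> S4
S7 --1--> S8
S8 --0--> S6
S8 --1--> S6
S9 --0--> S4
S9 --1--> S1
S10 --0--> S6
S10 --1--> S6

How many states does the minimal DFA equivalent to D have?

5

First remove the unreachable states {S3}; 10 states remain.
Initial partition by acceptance: {S1,S5,S8,S10} | {S0,S2,S4,S6,S7,S9}.
Split {S0,S2,S4,S6,S7,S9} by δ(·,1) → {S0,S4,S6,S7,S9} and {S2}.
On input 1, block {S1,S5,S8,S10} splits into {S5,S8,S10} and {S1}.
On input 1, block {S0,S4,S6,S7,S9} splits into {S0,S6,S9} and {S4,S7}.
No further refinement is possible. Final partition (5 blocks): {S5,S8,S10} | {S0,S6,S9} | {S2} | {S1} | {S4,S7}.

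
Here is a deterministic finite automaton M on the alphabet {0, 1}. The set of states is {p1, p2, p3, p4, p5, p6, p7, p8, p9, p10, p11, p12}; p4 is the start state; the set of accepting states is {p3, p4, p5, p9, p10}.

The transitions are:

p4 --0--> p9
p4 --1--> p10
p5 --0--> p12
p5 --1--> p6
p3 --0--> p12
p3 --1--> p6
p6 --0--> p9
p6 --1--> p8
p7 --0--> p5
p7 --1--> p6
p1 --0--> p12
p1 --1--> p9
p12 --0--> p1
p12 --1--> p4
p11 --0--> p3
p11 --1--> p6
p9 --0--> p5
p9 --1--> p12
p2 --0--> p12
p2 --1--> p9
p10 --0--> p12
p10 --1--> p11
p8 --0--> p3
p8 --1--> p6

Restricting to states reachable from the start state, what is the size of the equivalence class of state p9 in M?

1

States {p2,p7} cannot be reached from the start state, so discard them.
Start with accepting vs non-accepting: {p3,p4,p5,p9,p10} | {p1,p6,p8,p11,p12}.
Split {p3,p4,p5,p9,p10} by δ(·,0) → {p3,p5,p10} and {p4,p9}.
Split {p1,p6,p8,p11,p12} by δ(·,0) → {p1,p12} and {p8,p11} and {p6}.
On input 1, block {p3,p5,p10} splits into {p3,p5} and {p10}.
Refine {p4,p9} on symbol 0: members go to different blocks, giving {p4} and {p9}.
Split {p1,p12} by δ(·,1) → {p1} and {p12}.
No further refinement is possible. Final partition (8 blocks): {p3,p5} | {p1} | {p4} | {p8,p11} | {p6} | {p10} | {p9} | {p12}.
The equivalence class containing p9 is {p9}, of size 1.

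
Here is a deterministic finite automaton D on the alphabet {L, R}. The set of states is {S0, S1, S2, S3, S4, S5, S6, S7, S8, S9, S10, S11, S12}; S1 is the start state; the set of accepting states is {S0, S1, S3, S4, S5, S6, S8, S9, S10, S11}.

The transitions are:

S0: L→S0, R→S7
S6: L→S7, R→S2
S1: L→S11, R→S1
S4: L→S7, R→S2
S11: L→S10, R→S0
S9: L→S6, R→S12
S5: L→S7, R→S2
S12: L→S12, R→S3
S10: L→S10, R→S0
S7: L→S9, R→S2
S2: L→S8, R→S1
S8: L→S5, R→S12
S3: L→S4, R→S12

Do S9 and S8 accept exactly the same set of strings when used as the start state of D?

Yes

Every state is reachable, so we keep all 13.
P0 = {S0,S1,S3,S4,S5,S6,S8,S9,S10,S11} | {S2,S7,S12}.
Refine {S0,S1,S3,S4,S5,S6,S8,S9,S10,S11} on symbol L: members go to different blocks, giving {S0,S1,S3,S8,S9,S10,S11} and {S4,S5,S6}.
Split {S0,S1,S3,S8,S9,S10,S11} by δ(·,L) → {S0,S1,S10,S11} and {S3,S8,S9}.
Refine {S0,S1,S10,S11} on symbol R: members go to different blocks, giving {S1,S10,S11} and {S0}.
Split {S1,S10,S11} by δ(·,R) → {S10,S11} and {S1}.
Split {S2,S7,S12} by δ(·,L) → {S2,S7} and {S12}.
Refine {S2,S7} on symbol R: members go to different blocks, giving {S2} and {S7}.
No further refinement is possible. Final partition (8 blocks): {S10,S11} | {S2} | {S4,S5,S6} | {S3,S8,S9} | {S0} | {S1} | {S12} | {S7}.
S9 and S8 lie in the same block of the stable partition, so they are equivalent — no string distinguishes them.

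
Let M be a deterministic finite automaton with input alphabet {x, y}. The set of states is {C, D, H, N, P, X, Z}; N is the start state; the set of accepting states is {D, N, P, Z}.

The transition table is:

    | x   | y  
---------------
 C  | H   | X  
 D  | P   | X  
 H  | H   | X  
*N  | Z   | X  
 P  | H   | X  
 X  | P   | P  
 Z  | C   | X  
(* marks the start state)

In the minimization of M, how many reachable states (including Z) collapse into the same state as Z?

2

States {D} cannot be reached from the start state, so discard them.
Start with accepting vs non-accepting: {N,P,Z} | {C,H,X}.
Refine {N,P,Z} on symbol x: members go to different blocks, giving {P,Z} and {N}.
On input x, block {C,H,X} splits into {C,H} and {X}.
No further refinement is possible. Final partition (4 blocks): {P,Z} | {C,H} | {N} | {X}.
State Z belongs to the block {P,Z}, which has 2 states.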